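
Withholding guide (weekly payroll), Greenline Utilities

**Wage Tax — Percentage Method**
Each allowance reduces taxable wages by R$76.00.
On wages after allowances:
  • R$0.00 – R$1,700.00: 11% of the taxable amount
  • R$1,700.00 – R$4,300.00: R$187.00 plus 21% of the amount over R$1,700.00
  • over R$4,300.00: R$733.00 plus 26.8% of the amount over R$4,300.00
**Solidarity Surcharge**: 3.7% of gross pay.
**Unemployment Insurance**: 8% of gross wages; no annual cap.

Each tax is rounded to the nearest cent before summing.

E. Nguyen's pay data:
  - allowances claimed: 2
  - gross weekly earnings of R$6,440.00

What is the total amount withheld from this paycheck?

R$2,019.26

Wage Tax: taxable = R$6,440.00 − 2×R$76.00 = R$6,288.00
  R$733.00 + 26.8% × (R$6,288.00 − R$4,300.00) = R$733.00 + 26.8% × R$1,988.00 = R$1,265.78
Solidarity Surcharge: 3.7% × R$6,440.00 = R$238.28
Unemployment Insurance: 8% × R$6,440.00 = R$515.20
Total: R$1,265.78 + R$238.28 + R$515.20 = R$2,019.26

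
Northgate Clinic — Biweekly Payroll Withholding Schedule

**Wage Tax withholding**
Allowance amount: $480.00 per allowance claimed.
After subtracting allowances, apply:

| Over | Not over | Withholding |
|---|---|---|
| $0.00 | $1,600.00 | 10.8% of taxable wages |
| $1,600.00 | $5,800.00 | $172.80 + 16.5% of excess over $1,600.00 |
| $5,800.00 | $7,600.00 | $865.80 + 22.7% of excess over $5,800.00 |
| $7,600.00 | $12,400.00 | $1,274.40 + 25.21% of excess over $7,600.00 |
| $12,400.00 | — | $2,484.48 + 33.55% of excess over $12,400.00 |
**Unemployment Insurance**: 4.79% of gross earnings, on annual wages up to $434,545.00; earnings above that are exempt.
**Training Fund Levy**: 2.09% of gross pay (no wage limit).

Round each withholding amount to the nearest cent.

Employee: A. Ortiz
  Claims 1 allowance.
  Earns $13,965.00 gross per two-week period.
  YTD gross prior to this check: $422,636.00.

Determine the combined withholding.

Wage Tax: taxable = $13,965.00 − 1×$480.00 = $13,485.00
  $2,484.48 + 33.55% × ($13,485.00 − $12,400.00) = $2,484.48 + 33.55% × $1,085.00 = $2,848.50
Unemployment Insurance: cap $434,545.00 − YTD $422,636.00 = $11,909.00 subject; 4.79% × $11,909.00 = $570.44
Training Fund Levy: 2.09% × $13,965.00 = $291.87
Total: $2,848.50 + $570.44 + $291.87 = $3,710.81

$3,710.81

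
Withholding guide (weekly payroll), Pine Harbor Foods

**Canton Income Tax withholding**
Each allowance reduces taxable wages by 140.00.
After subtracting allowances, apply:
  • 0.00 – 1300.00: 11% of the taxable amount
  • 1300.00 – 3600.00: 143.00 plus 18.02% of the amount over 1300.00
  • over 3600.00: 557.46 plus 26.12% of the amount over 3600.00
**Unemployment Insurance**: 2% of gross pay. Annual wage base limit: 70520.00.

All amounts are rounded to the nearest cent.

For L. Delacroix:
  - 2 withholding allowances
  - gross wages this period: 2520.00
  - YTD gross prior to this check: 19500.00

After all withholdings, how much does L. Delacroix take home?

Canton Income Tax: taxable = 2520.00 − 2×140.00 = 2240.00
  143.00 + 18.02% × (2240.00 − 1300.00) = 143.00 + 18.02% × 940.00 = 312.39
Unemployment Insurance: 2% × 2520.00 = 50.40
Total withheld: 312.39 + 50.40 = 362.79
Net pay: 2520.00 − 362.79 = 2157.21

2157.21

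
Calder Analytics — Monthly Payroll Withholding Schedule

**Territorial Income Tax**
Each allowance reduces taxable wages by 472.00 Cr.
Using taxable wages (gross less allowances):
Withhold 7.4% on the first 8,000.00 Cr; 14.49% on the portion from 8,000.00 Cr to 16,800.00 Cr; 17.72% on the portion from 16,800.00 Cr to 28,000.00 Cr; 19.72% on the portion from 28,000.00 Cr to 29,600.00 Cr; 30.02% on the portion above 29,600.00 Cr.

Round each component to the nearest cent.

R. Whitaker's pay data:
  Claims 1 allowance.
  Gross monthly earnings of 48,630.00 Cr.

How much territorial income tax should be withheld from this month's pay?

9,738.39 Cr

Territorial Income Tax: taxable = 48,630.00 Cr − 1×472.00 Cr = 48,158.00 Cr
  4,167.28 Cr + 30.02% × (48,158.00 Cr − 29,600.00 Cr) = 4,167.28 Cr + 30.02% × 18,558.00 Cr = 9,738.39 Cr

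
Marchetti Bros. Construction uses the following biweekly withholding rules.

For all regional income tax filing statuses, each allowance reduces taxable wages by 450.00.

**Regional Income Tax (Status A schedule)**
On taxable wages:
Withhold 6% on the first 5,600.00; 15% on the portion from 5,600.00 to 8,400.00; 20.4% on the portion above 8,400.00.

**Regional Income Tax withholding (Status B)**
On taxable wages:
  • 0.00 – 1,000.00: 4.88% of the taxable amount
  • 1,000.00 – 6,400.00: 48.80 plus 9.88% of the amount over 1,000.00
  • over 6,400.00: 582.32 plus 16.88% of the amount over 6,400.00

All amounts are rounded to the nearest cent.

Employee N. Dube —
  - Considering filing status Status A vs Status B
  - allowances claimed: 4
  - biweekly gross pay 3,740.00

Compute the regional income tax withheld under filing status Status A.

116.40

Regional Income Tax (Status A): taxable = 3,740.00 − 4×450.00 = 1,940.00
  6% × 1,940.00 = 116.40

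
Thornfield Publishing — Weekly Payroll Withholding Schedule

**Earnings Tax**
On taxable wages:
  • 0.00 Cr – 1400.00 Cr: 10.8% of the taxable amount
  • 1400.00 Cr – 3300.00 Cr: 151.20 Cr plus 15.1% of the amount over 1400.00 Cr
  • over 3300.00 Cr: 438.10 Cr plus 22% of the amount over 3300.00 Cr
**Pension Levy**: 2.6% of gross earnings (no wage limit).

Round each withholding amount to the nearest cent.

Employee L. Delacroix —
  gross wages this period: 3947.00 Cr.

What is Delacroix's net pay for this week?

Earnings Tax: taxable = 3947.00 Cr
  438.10 Cr + 22% × (3947.00 Cr − 3300.00 Cr) = 438.10 Cr + 22% × 647.00 Cr = 580.44 Cr
Pension Levy: 2.6% × 3947.00 Cr = 102.62 Cr
Total withheld: 580.44 Cr + 102.62 Cr = 683.06 Cr
Net pay: 3947.00 Cr − 683.06 Cr = 3263.94 Cr

3263.94 Cr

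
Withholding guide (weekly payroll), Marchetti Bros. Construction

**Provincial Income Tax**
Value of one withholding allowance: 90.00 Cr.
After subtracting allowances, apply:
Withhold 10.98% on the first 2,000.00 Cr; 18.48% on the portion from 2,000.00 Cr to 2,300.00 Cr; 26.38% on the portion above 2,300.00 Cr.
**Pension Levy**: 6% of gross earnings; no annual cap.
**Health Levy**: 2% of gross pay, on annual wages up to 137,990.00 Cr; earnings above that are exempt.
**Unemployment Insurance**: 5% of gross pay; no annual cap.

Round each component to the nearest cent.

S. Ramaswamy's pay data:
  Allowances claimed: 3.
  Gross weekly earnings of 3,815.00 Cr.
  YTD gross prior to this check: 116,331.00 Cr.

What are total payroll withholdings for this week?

Provincial Income Tax: taxable = 3,815.00 Cr − 3×90.00 Cr = 3,545.00 Cr
  275.04 Cr + 26.38% × (3,545.00 Cr − 2,300.00 Cr) = 275.04 Cr + 26.38% × 1,245.00 Cr = 603.47 Cr
Pension Levy: 6% × 3,815.00 Cr = 228.90 Cr
Health Levy: 2% × 3,815.00 Cr = 76.30 Cr
Unemployment Insurance: 5% × 3,815.00 Cr = 190.75 Cr
Total: 603.47 Cr + 228.90 Cr + 76.30 Cr + 190.75 Cr = 1,099.42 Cr

1,099.42 Cr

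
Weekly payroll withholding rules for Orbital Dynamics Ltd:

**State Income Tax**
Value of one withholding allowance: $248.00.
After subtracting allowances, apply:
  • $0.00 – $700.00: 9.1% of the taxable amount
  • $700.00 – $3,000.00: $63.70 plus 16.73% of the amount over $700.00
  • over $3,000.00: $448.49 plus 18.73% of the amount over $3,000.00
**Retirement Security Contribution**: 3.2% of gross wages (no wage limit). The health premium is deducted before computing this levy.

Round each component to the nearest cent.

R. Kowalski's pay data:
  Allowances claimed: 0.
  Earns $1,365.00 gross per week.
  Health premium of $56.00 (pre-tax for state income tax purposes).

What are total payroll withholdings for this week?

$207.48

State Income Tax: taxable = $1,365.00 − $56.00 = $1,309.00
  $63.70 + 16.73% × ($1,309.00 − $700.00) = $63.70 + 16.73% × $609.00 = $165.59
Retirement Security Contribution: 3.2% × $1,309.00 = $41.89
Total: $165.59 + $41.89 = $207.48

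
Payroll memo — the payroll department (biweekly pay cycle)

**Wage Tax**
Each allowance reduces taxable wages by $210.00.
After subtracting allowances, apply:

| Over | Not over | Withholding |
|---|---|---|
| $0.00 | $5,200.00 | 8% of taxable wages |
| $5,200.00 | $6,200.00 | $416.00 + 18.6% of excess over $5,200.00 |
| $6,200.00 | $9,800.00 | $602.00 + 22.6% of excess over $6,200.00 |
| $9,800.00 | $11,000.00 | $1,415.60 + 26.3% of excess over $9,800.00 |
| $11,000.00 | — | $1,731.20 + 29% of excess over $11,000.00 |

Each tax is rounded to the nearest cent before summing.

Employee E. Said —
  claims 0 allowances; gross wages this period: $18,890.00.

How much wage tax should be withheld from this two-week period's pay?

Wage Tax: taxable = $18,890.00
  $1,731.20 + 29% × ($18,890.00 − $11,000.00) = $1,731.20 + 29% × $7,890.00 = $4,019.30

$4,019.30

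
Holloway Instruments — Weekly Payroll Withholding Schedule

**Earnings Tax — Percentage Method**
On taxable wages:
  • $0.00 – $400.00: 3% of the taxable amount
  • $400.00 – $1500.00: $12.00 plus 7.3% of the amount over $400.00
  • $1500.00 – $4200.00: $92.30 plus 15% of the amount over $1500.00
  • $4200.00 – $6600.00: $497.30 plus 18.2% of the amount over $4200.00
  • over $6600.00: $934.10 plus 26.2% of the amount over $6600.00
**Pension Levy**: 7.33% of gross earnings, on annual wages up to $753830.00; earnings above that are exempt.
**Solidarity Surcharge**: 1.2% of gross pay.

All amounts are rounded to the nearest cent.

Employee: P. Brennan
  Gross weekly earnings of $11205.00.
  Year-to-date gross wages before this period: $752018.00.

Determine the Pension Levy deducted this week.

$132.82

Pension Levy: cap $753830.00 − YTD $752018.00 = $1812.00 subject; 7.33% × $1812.00 = $132.82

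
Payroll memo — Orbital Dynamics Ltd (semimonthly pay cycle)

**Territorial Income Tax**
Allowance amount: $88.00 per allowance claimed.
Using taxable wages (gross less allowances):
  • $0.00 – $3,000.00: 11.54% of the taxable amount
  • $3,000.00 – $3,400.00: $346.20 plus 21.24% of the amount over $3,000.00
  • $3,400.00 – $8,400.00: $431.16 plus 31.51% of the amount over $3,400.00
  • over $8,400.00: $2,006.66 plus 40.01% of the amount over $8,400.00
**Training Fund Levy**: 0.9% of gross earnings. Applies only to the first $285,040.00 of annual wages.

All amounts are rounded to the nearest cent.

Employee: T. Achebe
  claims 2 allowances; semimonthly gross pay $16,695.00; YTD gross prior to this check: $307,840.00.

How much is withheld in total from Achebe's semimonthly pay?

Territorial Income Tax: taxable = $16,695.00 − 2×$88.00 = $16,519.00
  $2,006.66 + 40.01% × ($16,519.00 − $8,400.00) = $2,006.66 + 40.01% × $8,119.00 = $5,255.07
Training Fund Levy: YTD $307,840.00 ≥ cap $285,040.00 → $0.00
Total: $5,255.07 + $0.00 = $5,255.07

$5,255.07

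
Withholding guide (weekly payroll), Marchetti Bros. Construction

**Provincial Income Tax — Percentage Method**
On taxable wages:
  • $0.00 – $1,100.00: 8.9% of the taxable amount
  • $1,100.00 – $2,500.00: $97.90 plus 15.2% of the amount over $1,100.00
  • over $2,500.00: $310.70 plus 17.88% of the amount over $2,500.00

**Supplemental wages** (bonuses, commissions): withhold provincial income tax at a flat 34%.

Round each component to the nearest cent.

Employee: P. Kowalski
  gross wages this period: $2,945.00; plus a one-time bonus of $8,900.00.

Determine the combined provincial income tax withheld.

$3,416.27

Provincial Income Tax: taxable = $2,945.00
  $310.70 + 17.88% × ($2,945.00 − $2,500.00) = $310.70 + 17.88% × $445.00 = $390.27
Supplemental (34% flat on bonus): 34% × $8,900.00 = $3,026.00
Total provincial income tax: $390.27 + $3,026.00 = $3,416.27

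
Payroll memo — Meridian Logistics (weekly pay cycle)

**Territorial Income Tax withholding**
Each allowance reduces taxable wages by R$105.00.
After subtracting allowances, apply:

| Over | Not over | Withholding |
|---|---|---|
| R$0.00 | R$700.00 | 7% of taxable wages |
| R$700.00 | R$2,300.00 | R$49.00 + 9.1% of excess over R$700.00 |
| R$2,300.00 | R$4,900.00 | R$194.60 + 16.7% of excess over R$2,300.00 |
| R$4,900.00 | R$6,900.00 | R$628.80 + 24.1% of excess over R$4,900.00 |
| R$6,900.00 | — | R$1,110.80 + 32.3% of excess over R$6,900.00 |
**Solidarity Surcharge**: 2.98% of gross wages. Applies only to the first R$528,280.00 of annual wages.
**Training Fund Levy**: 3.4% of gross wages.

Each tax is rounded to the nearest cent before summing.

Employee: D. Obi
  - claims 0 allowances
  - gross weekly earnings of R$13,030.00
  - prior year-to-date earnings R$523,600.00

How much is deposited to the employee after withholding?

Territorial Income Tax: taxable = R$13,030.00
  R$1,110.80 + 32.3% × (R$13,030.00 − R$6,900.00) = R$1,110.80 + 32.3% × R$6,130.00 = R$3,090.79
Solidarity Surcharge: cap R$528,280.00 − YTD R$523,600.00 = R$4,680.00 subject; 2.98% × R$4,680.00 = R$139.46
Training Fund Levy: 3.4% × R$13,030.00 = R$443.02
Total withheld: R$3,090.79 + R$139.46 + R$443.02 = R$3,673.27
Net pay: R$13,030.00 − R$3,673.27 = R$9,356.73

R$9,356.73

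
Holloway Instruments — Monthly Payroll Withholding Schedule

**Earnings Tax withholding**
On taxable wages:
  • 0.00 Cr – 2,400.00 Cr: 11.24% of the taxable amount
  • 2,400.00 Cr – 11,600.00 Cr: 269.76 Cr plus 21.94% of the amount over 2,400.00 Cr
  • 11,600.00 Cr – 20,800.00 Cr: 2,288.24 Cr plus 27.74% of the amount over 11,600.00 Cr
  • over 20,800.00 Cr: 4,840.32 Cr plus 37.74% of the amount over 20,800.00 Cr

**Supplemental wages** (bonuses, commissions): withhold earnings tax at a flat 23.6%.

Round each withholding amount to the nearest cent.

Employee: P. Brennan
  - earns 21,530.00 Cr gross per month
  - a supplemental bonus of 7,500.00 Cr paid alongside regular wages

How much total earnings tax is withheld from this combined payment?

Earnings Tax: taxable = 21,530.00 Cr
  4,840.32 Cr + 37.74% × (21,530.00 Cr − 20,800.00 Cr) = 4,840.32 Cr + 37.74% × 730.00 Cr = 5,115.82 Cr
Supplemental (23.6% flat on bonus): 23.6% × 7,500.00 Cr = 1,770.00 Cr
Total earnings tax: 5,115.82 Cr + 1,770.00 Cr = 6,885.82 Cr

6,885.82 Cr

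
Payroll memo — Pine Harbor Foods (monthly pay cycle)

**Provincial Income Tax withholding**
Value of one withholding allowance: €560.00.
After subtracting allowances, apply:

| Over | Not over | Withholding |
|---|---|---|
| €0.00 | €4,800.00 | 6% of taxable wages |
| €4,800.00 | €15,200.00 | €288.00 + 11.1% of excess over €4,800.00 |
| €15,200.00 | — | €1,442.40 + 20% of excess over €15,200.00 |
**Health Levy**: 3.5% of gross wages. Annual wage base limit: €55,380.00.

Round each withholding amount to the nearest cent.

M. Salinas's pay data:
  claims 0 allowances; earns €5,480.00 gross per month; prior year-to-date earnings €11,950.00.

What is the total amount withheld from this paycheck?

€555.28

Provincial Income Tax: taxable = €5,480.00
  €288.00 + 11.1% × (€5,480.00 − €4,800.00) = €288.00 + 11.1% × €680.00 = €363.48
Health Levy: 3.5% × €5,480.00 = €191.80
Total: €363.48 + €191.80 = €555.28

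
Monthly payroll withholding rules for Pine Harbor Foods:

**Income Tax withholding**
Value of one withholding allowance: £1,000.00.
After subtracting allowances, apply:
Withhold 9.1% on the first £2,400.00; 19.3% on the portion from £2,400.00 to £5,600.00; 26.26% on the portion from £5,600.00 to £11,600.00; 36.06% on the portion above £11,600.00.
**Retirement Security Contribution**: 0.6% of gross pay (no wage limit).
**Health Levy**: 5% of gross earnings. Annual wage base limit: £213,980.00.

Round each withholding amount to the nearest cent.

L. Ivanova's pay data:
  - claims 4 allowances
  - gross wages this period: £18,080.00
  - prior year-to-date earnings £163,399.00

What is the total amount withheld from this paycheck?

Income Tax: taxable = £18,080.00 − 4×£1,000.00 = £14,080.00
  £2,411.60 + 36.06% × (£14,080.00 − £11,600.00) = £2,411.60 + 36.06% × £2,480.00 = £3,305.89
Retirement Security Contribution: 0.6% × £18,080.00 = £108.48
Health Levy: 5% × £18,080.00 = £904.00
Total: £3,305.89 + £108.48 + £904.00 = £4,318.37

£4,318.37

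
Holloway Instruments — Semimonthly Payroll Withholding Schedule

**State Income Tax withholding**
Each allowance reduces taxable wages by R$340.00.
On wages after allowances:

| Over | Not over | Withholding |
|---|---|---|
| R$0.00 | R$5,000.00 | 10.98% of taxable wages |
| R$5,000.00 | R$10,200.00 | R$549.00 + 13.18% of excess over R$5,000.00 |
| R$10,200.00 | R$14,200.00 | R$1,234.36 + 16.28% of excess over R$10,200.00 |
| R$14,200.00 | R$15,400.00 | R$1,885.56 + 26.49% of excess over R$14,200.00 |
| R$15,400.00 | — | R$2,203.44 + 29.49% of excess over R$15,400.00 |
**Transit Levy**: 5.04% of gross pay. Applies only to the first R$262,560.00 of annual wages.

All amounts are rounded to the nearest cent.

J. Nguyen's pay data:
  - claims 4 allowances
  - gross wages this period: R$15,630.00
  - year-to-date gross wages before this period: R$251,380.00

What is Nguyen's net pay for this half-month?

R$13,162.43

State Income Tax: taxable = R$15,630.00 − 4×R$340.00 = R$14,270.00
  R$1,885.56 + 26.49% × (R$14,270.00 − R$14,200.00) = R$1,885.56 + 26.49% × R$70.00 = R$1,904.10
Transit Levy: cap R$262,560.00 − YTD R$251,380.00 = R$11,180.00 subject; 5.04% × R$11,180.00 = R$563.47
Total withheld: R$1,904.10 + R$563.47 = R$2,467.57
Net pay: R$15,630.00 − R$2,467.57 = R$13,162.43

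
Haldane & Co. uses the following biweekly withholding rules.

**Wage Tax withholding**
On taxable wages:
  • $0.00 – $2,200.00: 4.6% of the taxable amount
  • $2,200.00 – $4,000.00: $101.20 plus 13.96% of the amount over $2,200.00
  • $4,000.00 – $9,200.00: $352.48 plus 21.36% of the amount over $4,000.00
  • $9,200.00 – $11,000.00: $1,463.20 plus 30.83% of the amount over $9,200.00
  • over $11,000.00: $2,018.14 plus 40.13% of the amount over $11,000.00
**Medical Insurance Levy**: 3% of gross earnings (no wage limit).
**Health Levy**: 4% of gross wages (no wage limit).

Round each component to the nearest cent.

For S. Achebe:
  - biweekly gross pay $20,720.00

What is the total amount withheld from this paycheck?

Wage Tax: taxable = $20,720.00
  $2,018.14 + 40.13% × ($20,720.00 − $11,000.00) = $2,018.14 + 40.13% × $9,720.00 = $5,918.78
Medical Insurance Levy: 3% × $20,720.00 = $621.60
Health Levy: 4% × $20,720.00 = $828.80
Total: $5,918.78 + $621.60 + $828.80 = $7,369.18

$7,369.18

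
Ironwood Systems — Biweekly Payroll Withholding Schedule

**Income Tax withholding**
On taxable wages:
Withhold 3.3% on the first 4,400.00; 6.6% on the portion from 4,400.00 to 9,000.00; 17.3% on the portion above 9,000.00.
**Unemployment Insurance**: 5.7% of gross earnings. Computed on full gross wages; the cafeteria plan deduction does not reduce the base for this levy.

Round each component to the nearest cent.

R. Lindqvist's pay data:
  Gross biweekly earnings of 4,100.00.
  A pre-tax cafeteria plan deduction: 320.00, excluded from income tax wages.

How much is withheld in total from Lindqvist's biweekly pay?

Income Tax: taxable = 4,100.00 − 320.00 = 3,780.00
  3.3% × 3,780.00 = 124.74
Unemployment Insurance: 5.7% × 4,100.00 = 233.70
Total: 124.74 + 233.70 = 358.44

358.44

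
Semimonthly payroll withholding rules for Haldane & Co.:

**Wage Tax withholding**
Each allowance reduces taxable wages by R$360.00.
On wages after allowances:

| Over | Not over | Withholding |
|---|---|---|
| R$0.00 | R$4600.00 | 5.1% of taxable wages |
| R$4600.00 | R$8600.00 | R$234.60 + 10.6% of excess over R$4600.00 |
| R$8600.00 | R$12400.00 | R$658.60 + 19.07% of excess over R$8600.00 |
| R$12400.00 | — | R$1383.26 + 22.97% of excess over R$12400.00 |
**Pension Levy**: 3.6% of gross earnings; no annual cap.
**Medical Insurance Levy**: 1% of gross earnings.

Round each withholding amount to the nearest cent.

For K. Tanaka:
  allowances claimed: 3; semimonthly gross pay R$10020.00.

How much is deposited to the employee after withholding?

Wage Tax: taxable = R$10020.00 − 3×R$360.00 = R$8940.00
  R$658.60 + 19.07% × (R$8940.00 − R$8600.00) = R$658.60 + 19.07% × R$340.00 = R$723.44
Pension Levy: 3.6% × R$10020.00 = R$360.72
Medical Insurance Levy: 1% × R$10020.00 = R$100.20
Total withheld: R$723.44 + R$360.72 + R$100.20 = R$1184.36
Net pay: R$10020.00 − R$1184.36 = R$8835.64

R$8835.64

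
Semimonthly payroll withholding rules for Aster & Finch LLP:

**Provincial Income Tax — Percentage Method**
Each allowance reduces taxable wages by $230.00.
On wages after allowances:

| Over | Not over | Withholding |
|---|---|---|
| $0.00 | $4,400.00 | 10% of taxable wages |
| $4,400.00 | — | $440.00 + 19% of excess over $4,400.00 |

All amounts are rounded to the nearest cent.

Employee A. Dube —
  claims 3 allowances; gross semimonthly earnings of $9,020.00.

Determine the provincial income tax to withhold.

Provincial Income Tax: taxable = $9,020.00 − 3×$230.00 = $8,330.00
  $440.00 + 19% × ($8,330.00 − $4,400.00) = $440.00 + 19% × $3,930.00 = $1,186.70

$1,186.70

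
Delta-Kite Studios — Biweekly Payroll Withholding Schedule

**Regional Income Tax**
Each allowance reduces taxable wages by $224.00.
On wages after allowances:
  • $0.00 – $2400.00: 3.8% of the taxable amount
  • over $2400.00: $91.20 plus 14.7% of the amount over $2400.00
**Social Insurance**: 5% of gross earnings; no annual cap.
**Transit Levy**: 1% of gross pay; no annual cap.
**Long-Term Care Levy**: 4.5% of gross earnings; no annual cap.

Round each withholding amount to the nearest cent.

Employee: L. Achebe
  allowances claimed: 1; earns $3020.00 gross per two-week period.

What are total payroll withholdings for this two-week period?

Regional Income Tax: taxable = $3020.00 − 1×$224.00 = $2796.00
  $91.20 + 14.7% × ($2796.00 − $2400.00) = $91.20 + 14.7% × $396.00 = $149.41
Social Insurance: 5% × $3020.00 = $151.00
Transit Levy: 1% × $3020.00 = $30.20
Long-Term Care Levy: 4.5% × $3020.00 = $135.90
Total: $149.41 + $151.00 + $30.20 + $135.90 = $466.51

$466.51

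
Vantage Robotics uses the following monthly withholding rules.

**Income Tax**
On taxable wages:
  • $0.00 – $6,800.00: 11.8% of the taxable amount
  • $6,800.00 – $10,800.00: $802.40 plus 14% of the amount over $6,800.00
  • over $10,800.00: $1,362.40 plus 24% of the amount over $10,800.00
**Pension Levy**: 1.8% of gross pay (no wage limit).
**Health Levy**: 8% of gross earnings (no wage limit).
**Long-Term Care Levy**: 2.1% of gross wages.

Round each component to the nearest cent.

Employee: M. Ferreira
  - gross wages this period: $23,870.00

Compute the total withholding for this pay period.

$7,339.73

Income Tax: taxable = $23,870.00
  $1,362.40 + 24% × ($23,870.00 − $10,800.00) = $1,362.40 + 24% × $13,070.00 = $4,499.20
Pension Levy: 1.8% × $23,870.00 = $429.66
Health Levy: 8% × $23,870.00 = $1,909.60
Long-Term Care Levy: 2.1% × $23,870.00 = $501.27
Total: $4,499.20 + $429.66 + $1,909.60 + $501.27 = $7,339.73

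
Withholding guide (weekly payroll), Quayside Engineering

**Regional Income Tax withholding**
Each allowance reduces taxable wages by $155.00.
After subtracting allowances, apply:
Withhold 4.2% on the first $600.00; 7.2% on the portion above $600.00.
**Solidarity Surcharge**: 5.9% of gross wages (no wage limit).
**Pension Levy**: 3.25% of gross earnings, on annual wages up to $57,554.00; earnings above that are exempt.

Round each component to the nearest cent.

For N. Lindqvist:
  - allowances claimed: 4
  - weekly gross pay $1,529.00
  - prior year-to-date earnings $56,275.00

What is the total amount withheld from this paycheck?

Regional Income Tax: taxable = $1,529.00 − 4×$155.00 = $909.00
  $25.20 + 7.2% × ($909.00 − $600.00) = $25.20 + 7.2% × $309.00 = $47.45
Solidarity Surcharge: 5.9% × $1,529.00 = $90.21
Pension Levy: cap $57,554.00 − YTD $56,275.00 = $1,279.00 subject; 3.25% × $1,279.00 = $41.57
Total: $47.45 + $90.21 + $41.57 = $179.23

$179.23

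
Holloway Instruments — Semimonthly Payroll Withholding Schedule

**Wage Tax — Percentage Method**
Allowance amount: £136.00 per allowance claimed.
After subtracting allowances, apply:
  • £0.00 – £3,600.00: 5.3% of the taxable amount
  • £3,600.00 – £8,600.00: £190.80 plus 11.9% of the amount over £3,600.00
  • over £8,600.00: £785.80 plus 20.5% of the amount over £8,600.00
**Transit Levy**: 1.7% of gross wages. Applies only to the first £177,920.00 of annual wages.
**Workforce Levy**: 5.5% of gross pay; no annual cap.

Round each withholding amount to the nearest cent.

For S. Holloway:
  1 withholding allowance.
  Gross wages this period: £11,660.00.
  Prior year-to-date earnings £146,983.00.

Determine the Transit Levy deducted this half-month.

£198.22

Transit Levy: 1.7% × £11,660.00 = £198.22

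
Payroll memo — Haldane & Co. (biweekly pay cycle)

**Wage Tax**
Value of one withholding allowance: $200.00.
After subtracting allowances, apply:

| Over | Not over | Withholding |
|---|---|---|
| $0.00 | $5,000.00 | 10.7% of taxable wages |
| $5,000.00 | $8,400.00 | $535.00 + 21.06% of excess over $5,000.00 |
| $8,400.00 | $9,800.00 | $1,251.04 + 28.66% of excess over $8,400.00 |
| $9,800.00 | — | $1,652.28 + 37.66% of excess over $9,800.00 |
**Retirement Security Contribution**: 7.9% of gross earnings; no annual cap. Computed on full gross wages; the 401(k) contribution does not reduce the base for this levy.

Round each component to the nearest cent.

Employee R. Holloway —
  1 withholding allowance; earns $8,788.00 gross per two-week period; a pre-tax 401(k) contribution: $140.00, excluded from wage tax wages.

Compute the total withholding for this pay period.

$1,959.05

Wage Tax: taxable = $8,788.00 − $140.00 − 1×$200.00 = $8,448.00
  $1,251.04 + 28.66% × ($8,448.00 − $8,400.00) = $1,251.04 + 28.66% × $48.00 = $1,264.80
Retirement Security Contribution: 7.9% × $8,788.00 = $694.25
Total: $1,264.80 + $694.25 = $1,959.05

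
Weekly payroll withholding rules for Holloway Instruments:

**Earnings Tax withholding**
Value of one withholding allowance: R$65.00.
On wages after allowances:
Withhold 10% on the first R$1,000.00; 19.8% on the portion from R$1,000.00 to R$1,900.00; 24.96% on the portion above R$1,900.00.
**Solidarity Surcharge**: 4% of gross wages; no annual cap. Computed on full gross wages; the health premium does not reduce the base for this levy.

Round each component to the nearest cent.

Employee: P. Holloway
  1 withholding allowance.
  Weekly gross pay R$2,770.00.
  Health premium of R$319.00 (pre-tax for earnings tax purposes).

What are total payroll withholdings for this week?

Earnings Tax: taxable = R$2,770.00 − R$319.00 − 1×R$65.00 = R$2,386.00
  R$278.20 + 24.96% × (R$2,386.00 − R$1,900.00) = R$278.20 + 24.96% × R$486.00 = R$399.51
Solidarity Surcharge: 4% × R$2,770.00 = R$110.80
Total: R$399.51 + R$110.80 = R$510.31

R$510.31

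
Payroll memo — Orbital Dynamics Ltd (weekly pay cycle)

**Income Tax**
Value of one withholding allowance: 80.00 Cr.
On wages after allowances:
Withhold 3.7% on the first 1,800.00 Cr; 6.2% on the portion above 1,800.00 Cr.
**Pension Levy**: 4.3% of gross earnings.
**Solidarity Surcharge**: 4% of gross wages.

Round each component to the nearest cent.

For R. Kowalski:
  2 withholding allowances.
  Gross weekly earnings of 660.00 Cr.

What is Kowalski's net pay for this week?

Income Tax: taxable = 660.00 Cr − 2×80.00 Cr = 500.00 Cr
  3.7% × 500.00 Cr = 18.50 Cr
Pension Levy: 4.3% × 660.00 Cr = 28.38 Cr
Solidarity Surcharge: 4% × 660.00 Cr = 26.40 Cr
Total withheld: 18.50 Cr + 28.38 Cr + 26.40 Cr = 73.28 Cr
Net pay: 660.00 Cr − 73.28 Cr = 586.72 Cr

586.72 Cr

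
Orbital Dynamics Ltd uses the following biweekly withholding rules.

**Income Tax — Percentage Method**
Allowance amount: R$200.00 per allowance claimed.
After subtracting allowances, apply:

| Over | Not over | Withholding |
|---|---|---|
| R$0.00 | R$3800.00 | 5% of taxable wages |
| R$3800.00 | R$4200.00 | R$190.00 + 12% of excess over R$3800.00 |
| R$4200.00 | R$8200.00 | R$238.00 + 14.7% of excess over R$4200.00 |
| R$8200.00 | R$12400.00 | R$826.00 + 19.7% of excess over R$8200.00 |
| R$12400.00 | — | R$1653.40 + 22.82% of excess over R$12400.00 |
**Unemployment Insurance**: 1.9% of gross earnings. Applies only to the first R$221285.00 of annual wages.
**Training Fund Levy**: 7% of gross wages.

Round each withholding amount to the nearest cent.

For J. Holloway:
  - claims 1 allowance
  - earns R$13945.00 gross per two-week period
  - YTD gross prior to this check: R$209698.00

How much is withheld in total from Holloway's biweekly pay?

R$3156.63

Income Tax: taxable = R$13945.00 − 1×R$200.00 = R$13745.00
  R$1653.40 + 22.82% × (R$13745.00 − R$12400.00) = R$1653.40 + 22.82% × R$1345.00 = R$1960.33
Unemployment Insurance: cap R$221285.00 − YTD R$209698.00 = R$11587.00 subject; 1.9% × R$11587.00 = R$220.15
Training Fund Levy: 7% × R$13945.00 = R$976.15
Total: R$1960.33 + R$220.15 + R$976.15 = R$3156.63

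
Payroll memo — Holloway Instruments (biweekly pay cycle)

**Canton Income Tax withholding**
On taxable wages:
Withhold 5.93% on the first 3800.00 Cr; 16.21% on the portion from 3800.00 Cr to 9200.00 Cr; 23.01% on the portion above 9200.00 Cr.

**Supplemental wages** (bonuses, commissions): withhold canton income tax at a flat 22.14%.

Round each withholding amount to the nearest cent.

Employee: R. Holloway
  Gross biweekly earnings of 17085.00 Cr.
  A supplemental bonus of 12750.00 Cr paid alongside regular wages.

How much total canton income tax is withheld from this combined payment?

Canton Income Tax: taxable = 17085.00 Cr
  1100.68 Cr + 23.01% × (17085.00 Cr − 9200.00 Cr) = 1100.68 Cr + 23.01% × 7885.00 Cr = 2915.02 Cr
Supplemental (22.14% flat on bonus): 22.14% × 12750.00 Cr = 2822.85 Cr
Total canton income tax: 2915.02 Cr + 2822.85 Cr = 5737.87 Cr

5737.87 Cr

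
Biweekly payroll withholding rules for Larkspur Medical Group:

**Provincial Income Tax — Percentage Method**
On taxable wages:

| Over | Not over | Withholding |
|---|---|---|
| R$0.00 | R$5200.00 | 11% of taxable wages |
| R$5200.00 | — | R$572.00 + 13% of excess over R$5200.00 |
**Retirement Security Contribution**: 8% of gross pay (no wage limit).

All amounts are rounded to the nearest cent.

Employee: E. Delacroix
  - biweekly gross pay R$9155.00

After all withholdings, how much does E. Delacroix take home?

R$7336.45

Provincial Income Tax: taxable = R$9155.00
  R$572.00 + 13% × (R$9155.00 − R$5200.00) = R$572.00 + 13% × R$3955.00 = R$1086.15
Retirement Security Contribution: 8% × R$9155.00 = R$732.40
Total withheld: R$1086.15 + R$732.40 = R$1818.55
Net pay: R$9155.00 − R$1818.55 = R$7336.45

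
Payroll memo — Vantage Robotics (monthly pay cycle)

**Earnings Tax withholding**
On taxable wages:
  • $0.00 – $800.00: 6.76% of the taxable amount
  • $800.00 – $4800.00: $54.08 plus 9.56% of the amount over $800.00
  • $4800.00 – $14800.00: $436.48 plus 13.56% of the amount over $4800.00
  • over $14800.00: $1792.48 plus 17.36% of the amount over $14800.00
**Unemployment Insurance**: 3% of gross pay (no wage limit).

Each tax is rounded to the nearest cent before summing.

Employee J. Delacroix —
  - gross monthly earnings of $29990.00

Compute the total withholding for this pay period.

$5329.16

Earnings Tax: taxable = $29990.00
  $1792.48 + 17.36% × ($29990.00 − $14800.00) = $1792.48 + 17.36% × $15190.00 = $4429.46
Unemployment Insurance: 3% × $29990.00 = $899.70
Total: $4429.46 + $899.70 = $5329.16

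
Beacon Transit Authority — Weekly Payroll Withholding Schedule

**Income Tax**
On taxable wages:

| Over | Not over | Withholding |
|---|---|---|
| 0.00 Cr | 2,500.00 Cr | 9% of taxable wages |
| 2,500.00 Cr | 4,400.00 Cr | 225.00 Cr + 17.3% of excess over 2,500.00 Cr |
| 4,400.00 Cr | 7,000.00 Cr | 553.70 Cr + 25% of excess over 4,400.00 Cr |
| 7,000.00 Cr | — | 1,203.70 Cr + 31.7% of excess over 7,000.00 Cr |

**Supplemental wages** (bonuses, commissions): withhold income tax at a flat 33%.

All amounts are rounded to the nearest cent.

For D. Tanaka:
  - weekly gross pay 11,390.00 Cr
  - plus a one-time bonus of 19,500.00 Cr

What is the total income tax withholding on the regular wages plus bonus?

9,030.33 Cr

Income Tax: taxable = 11,390.00 Cr
  1,203.70 Cr + 31.7% × (11,390.00 Cr − 7,000.00 Cr) = 1,203.70 Cr + 31.7% × 4,390.00 Cr = 2,595.33 Cr
Supplemental (33% flat on bonus): 33% × 19,500.00 Cr = 6,435.00 Cr
Total income tax: 2,595.33 Cr + 6,435.00 Cr = 9,030.33 Cr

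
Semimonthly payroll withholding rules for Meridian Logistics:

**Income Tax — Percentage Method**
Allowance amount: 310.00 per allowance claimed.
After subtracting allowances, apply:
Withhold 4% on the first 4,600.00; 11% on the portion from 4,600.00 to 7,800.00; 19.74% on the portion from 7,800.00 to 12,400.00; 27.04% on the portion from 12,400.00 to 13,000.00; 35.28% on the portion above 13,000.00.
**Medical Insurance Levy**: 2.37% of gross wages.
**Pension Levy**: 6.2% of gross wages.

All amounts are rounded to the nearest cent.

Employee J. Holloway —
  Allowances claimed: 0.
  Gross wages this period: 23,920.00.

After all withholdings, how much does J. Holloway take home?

16,411.20

Income Tax: taxable = 23,920.00
  1,606.28 + 35.28% × (23,920.00 − 13,000.00) = 1,606.28 + 35.28% × 10,920.00 = 5,458.86
Medical Insurance Levy: 2.37% × 23,920.00 = 566.90
Pension Levy: 6.2% × 23,920.00 = 1,483.04
Total withheld: 5,458.86 + 566.90 + 1,483.04 = 7,508.80
Net pay: 23,920.00 − 7,508.80 = 16,411.20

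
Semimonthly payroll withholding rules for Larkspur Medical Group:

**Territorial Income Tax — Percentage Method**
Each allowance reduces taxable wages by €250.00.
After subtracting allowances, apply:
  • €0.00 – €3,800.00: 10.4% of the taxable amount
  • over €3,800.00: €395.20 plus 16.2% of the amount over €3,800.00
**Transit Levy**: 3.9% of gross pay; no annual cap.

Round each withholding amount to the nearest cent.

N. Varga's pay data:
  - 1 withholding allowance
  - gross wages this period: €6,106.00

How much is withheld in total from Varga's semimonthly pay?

€966.40

Territorial Income Tax: taxable = €6,106.00 − 1×€250.00 = €5,856.00
  €395.20 + 16.2% × (€5,856.00 − €3,800.00) = €395.20 + 16.2% × €2,056.00 = €728.27
Transit Levy: 3.9% × €6,106.00 = €238.13
Total: €728.27 + €238.13 = €966.40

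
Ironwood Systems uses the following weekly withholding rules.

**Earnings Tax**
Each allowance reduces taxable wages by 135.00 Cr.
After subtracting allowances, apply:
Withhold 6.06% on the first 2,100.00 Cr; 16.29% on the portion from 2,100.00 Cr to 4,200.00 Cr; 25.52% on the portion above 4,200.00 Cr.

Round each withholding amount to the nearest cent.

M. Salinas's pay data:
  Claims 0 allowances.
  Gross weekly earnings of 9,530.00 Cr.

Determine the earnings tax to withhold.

Earnings Tax: taxable = 9,530.00 Cr
  469.35 Cr + 25.52% × (9,530.00 Cr − 4,200.00 Cr) = 469.35 Cr + 25.52% × 5,330.00 Cr = 1,829.57 Cr

1,829.57 Cr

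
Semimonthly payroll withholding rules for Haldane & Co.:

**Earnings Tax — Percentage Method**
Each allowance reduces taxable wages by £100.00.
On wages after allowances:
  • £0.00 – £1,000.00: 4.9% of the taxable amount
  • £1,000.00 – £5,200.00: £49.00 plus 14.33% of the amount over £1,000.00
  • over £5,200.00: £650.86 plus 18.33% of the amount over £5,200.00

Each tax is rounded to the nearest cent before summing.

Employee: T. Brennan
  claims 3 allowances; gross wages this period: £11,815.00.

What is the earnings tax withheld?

Earnings Tax: taxable = £11,815.00 − 3×£100.00 = £11,515.00
  £650.86 + 18.33% × (£11,515.00 − £5,200.00) = £650.86 + 18.33% × £6,315.00 = £1,808.40

£1,808.40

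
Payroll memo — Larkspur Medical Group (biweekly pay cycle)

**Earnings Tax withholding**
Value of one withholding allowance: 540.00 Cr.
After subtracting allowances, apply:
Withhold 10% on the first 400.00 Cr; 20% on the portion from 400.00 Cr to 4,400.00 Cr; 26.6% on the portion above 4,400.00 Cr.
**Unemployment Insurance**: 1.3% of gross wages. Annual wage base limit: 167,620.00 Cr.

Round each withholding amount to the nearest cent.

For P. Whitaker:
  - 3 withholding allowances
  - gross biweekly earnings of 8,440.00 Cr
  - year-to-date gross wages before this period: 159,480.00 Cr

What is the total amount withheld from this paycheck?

1,589.54 Cr

Earnings Tax: taxable = 8,440.00 Cr − 3×540.00 Cr = 6,820.00 Cr
  840.00 Cr + 26.6% × (6,820.00 Cr − 4,400.00 Cr) = 840.00 Cr + 26.6% × 2,420.00 Cr = 1,483.72 Cr
Unemployment Insurance: cap 167,620.00 Cr − YTD 159,480.00 Cr = 8,140.00 Cr subject; 1.3% × 8,140.00 Cr = 105.82 Cr
Total: 1,483.72 Cr + 105.82 Cr = 1,589.54 Cr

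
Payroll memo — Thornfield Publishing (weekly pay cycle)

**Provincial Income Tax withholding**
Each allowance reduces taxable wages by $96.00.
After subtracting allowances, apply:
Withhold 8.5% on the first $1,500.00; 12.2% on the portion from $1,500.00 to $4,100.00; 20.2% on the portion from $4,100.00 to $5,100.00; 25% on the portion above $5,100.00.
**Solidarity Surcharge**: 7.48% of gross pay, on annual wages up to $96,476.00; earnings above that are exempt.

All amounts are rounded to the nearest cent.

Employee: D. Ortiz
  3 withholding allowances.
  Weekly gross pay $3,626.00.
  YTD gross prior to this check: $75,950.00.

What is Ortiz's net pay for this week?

Provincial Income Tax: taxable = $3,626.00 − 3×$96.00 = $3,338.00
  $127.50 + 12.2% × ($3,338.00 − $1,500.00) = $127.50 + 12.2% × $1,838.00 = $351.74
Solidarity Surcharge: 7.48% × $3,626.00 = $271.22
Total withheld: $351.74 + $271.22 = $622.96
Net pay: $3,626.00 − $622.96 = $3,003.04

$3,003.04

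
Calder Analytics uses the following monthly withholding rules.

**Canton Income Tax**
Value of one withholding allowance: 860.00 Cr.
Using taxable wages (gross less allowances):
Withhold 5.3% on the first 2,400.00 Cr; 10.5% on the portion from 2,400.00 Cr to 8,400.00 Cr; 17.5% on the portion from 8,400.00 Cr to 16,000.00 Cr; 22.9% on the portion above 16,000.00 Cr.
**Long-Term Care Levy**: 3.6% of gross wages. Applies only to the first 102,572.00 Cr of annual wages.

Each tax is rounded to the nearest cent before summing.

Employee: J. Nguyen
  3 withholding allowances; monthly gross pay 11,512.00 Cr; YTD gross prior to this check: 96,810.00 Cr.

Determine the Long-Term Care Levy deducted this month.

207.43 Cr

Long-Term Care Levy: cap 102,572.00 Cr − YTD 96,810.00 Cr = 5,762.00 Cr subject; 3.6% × 5,762.00 Cr = 207.43 Cr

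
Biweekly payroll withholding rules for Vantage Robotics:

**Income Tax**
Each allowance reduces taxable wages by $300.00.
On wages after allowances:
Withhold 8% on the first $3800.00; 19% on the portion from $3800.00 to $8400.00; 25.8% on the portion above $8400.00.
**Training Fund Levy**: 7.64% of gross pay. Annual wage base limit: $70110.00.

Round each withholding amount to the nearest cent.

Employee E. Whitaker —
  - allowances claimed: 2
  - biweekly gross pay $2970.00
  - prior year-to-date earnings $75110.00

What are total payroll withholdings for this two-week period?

Income Tax: taxable = $2970.00 − 2×$300.00 = $2370.00
  8% × $2370.00 = $189.60
Training Fund Levy: YTD $75110.00 ≥ cap $70110.00 → $0.00
Total: $189.60 + $0.00 = $189.60

$189.60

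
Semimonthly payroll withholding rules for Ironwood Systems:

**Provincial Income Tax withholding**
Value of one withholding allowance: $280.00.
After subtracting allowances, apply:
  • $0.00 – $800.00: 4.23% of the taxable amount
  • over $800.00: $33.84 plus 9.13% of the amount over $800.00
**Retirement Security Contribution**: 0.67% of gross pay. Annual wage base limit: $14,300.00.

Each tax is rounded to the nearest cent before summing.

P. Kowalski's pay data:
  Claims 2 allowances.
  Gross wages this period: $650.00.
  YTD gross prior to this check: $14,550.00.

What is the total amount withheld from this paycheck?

Provincial Income Tax: taxable = $650.00 − 2×$280.00 = $90.00
  4.23% × $90.00 = $3.81
Retirement Security Contribution: YTD $14,550.00 ≥ cap $14,300.00 → $0.00
Total: $3.81 + $0.00 = $3.81

$3.81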